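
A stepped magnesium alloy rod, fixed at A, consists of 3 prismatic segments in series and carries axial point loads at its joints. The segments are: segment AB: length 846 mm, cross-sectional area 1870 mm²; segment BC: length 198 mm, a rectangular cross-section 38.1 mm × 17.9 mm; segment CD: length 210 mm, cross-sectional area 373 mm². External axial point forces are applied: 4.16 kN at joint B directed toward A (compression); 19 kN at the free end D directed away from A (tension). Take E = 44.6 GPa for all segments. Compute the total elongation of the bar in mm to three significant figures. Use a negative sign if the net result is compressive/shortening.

0.514 mm

Internal axial forces (sectioning from the free end, tension +): N_CD = 19 kN, N_BC = 19 kN, N_AB = 14.84 kN.
A_BC = 682 mm².
δ_AB = 14840·846/(1870·44600) = 0.1505 mm
δ_BC = 19000·198/(682·44600) = 0.1237 mm
δ_CD = 19000·210/(373·44600) = 0.2398 mm
δ = Σδ_i = 0.5141 mm.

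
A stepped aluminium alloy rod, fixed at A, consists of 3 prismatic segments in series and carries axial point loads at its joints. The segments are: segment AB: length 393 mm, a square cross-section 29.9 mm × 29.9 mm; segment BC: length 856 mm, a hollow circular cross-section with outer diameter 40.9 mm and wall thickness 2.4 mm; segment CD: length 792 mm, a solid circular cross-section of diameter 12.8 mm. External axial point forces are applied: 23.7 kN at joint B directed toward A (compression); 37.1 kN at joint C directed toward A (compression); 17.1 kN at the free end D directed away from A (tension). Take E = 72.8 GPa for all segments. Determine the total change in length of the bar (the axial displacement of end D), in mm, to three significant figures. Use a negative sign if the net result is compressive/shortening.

0.372 mm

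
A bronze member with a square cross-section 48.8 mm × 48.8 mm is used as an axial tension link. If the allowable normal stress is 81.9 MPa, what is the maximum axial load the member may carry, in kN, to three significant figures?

195 kN

A = 2381 mm².
P_max = σ_allow · A = 81.9 · 2381 = 195000 N = 195 kN.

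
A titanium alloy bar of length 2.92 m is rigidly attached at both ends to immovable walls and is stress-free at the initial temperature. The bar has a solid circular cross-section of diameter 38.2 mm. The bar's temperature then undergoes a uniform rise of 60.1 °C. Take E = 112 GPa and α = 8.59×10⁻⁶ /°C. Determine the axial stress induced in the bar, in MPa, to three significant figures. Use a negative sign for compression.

Free thermal expansion αLΔT = 8.59e-6 · 2920 · 60.1 = 1.507 mm.
The walls impose strain ε = −(1.507)/2920 = -5.1626e-04; σ = Eε = 112000 · -5.1626e-04 = -57.82 MPa.

-57.8 MPa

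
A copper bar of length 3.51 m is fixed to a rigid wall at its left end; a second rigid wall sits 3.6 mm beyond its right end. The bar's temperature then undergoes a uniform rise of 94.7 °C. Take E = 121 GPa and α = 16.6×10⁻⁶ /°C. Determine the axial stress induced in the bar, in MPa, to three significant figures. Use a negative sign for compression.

Free thermal expansion αLΔT = 16.6e-6 · 3510 · 94.7 = 5.518 mm.
The walls engage after the gap closes; constrained expansion = 5.518 − 3.6 = 1.918 mm.
The walls impose strain ε = −(1.918)/3510 = -5.4638e-04; σ = Eε = 121000 · -5.4638e-04 = -66.11 MPa.

-66.1 MPa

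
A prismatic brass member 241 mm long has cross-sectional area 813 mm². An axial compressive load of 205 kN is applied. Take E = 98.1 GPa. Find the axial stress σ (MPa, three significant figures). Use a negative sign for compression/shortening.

-252 MPa

σ = N/A = -205000/813 = -252.2 MPa.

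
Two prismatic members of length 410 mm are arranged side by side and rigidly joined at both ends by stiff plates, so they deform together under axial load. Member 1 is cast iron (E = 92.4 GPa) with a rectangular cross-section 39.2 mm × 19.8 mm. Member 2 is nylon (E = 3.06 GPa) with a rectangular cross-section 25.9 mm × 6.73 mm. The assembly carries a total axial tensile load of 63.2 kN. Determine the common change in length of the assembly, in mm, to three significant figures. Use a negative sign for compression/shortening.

0.359 mm

A_1 = 776.2 mm².
A_2 = 174.3 mm².
Equal strain + equilibrium ⇒ each member carries load in proportion to AE: A₁E₁ = 71720000 N, A₂E₂ = 533400 N, ΣAE = 72250000 N.
δ = PL/ΣAE = 63200·410/72250000 = 0.3586 mm.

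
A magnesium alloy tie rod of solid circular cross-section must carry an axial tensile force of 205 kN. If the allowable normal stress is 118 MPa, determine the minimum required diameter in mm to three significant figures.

47.0 mm

Required area A ≥ P/σ_allow = 205000/118 = 1737 mm².
For a solid circular section, d ≥ √(4A/π) = 47.03 mm.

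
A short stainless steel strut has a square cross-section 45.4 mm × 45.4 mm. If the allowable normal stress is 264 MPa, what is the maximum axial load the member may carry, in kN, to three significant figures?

A = 2061 mm².
P_max = σ_allow · A = 264 · 2061 = 544100 N = 544.1 kN.

544 kN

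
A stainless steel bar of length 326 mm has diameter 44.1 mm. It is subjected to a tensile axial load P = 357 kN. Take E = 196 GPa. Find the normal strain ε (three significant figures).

0.00119

A = 1527 mm².
σ = N/A = 233.7 MPa; ε = σ/E = 233.7/196000 = 1.192e-03.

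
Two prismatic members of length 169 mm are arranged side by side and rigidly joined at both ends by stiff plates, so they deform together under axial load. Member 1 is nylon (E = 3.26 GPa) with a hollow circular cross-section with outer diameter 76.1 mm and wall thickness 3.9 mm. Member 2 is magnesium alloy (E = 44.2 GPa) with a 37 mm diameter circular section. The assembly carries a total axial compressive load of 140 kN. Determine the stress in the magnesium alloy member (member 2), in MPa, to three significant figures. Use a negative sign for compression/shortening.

A_1 = 884.6 mm².
A_2 = 1075 mm².
Equal strain + equilibrium ⇒ each member carries load in proportion to AE: A₁E₁ = 2884000 N, A₂E₂ = 47520000 N, ΣAE = 50410000 N.
σ₂ = P·E₂/ΣAE = -140000·44200/50410000 = -122.8 MPa.

-123 MPa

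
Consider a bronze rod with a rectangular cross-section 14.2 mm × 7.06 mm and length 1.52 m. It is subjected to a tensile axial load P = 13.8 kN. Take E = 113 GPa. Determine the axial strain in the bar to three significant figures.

A = 100.3 mm².
σ = N/A = 137.7 MPa; ε = σ/E = 137.7/113000 = 1.218e-03.

0.00122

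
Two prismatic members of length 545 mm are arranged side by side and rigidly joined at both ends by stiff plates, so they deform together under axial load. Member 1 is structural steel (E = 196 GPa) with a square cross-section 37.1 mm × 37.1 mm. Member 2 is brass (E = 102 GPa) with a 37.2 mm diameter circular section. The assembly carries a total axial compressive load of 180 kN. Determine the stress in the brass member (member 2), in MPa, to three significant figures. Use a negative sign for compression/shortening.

-48.2 MPa

A_1 = 1376 mm².
A_2 = 1087 mm².
Equal strain + equilibrium ⇒ each member carries load in proportion to AE: A₁E₁ = 269800000 N, A₂E₂ = 110900000 N, ΣAE = 380600000 N.
σ₂ = P·E₂/ΣAE = -180000·102000/380600000 = -48.23 MPa.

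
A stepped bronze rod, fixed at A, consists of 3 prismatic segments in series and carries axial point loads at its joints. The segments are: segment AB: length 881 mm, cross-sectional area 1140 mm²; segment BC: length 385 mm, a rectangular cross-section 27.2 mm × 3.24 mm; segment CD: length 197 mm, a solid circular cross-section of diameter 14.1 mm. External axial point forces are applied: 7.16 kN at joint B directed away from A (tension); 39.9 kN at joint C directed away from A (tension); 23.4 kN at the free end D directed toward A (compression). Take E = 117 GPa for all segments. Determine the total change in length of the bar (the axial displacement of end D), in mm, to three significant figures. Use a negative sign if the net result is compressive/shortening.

Internal axial forces (sectioning from the free end, tension +): N_CD = -23.4 kN, N_BC = 16.5 kN, N_AB = 23.66 kN.
A_BC = 88.13 mm².
A_CD = 156.1 mm².
δ_AB = 23660·881/(1140·117000) = 0.1563 mm
δ_BC = 16500·385/(88.13·117000) = 0.6161 mm
δ_CD = -23400·197/(156.1·117000) = -0.2523 mm
δ = Σδ_i = 0.52 mm.

0.520 mm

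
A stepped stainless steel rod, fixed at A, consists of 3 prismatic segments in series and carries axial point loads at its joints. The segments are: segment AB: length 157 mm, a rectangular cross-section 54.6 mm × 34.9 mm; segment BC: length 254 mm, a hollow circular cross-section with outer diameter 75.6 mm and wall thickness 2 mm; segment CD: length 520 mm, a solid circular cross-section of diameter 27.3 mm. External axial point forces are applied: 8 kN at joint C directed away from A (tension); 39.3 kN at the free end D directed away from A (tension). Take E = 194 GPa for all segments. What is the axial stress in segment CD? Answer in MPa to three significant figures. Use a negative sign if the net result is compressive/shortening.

67.1 MPa

Internal axial forces (sectioning from the free end, tension +): N_CD = 39.3 kN, N_BC = 47.3 kN, N_AB = 47.3 kN.
A_CD = 585.3 mm².
σ_CD = N_CD/A_CD = 39300/585.3 = 67.14 MPa.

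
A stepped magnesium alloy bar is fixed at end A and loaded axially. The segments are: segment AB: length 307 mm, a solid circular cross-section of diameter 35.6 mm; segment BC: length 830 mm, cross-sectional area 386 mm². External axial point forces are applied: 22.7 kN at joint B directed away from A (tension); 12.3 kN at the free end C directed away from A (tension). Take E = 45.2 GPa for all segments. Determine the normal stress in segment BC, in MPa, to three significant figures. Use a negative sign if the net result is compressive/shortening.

Internal axial forces (sectioning from the free end, tension +): N_BC = 12.3 kN, N_AB = 35 kN.
σ_BC = N_BC/A_BC = 12300/386 = 31.87 MPa.

31.9 MPa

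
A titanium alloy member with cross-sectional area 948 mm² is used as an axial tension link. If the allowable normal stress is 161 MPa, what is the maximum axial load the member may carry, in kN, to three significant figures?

153 kN

P_max = σ_allow · A = 161 · 948 = 152600 N = 152.6 kN.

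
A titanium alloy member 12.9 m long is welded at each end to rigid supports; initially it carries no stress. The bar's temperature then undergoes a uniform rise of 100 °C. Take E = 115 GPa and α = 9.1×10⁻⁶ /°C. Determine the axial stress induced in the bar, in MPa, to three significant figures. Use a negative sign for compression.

-105 MPa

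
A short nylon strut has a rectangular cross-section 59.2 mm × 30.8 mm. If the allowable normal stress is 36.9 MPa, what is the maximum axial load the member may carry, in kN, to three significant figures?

67.3 kN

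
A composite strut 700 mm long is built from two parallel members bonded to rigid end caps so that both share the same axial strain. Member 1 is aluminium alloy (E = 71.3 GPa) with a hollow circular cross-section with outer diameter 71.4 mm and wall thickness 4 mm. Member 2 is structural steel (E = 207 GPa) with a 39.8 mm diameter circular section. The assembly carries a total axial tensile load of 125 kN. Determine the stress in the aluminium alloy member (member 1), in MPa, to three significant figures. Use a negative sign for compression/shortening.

28.0 MPa

A_1 = 847 mm².
A_2 = 1244 mm².
Equal strain + equilibrium ⇒ each member carries load in proportion to AE: A₁E₁ = 60390000 N, A₂E₂ = 257500000 N, ΣAE = 317900000 N.
σ₁ = P·E₁/ΣAE = 125000·71300/317900000 = 28.03 MPa.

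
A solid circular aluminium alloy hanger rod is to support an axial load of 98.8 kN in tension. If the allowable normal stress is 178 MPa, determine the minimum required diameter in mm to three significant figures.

26.6 mm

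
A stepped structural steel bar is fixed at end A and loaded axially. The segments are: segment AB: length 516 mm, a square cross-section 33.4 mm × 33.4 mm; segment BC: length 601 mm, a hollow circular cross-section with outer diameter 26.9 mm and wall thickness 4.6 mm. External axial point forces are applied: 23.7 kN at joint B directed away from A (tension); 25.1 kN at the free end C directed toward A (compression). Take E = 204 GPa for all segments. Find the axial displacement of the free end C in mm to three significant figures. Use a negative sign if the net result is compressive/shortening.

-0.233 mm

Internal axial forces (sectioning from the free end, tension +): N_BC = -25.1 kN, N_AB = -1.4 kN.
A_AB = 1116 mm².
A_BC = 322.3 mm².
δ_AB = -1400·516/(1116·204000) = -0.003174 mm
δ_BC = -25100·601/(322.3·204000) = -0.2295 mm
δ = Σδ_i = -0.2326 mm.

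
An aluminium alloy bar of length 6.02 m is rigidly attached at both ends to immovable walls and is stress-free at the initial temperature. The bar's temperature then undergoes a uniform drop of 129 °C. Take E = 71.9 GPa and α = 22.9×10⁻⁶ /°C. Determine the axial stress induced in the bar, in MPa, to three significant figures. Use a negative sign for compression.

212 MPa

Free thermal expansion αLΔT = 22.9e-6 · 6020 · -129 = -17.78 mm.
The walls impose strain ε = −(-17.78)/6020 = 2.9541e-03; σ = Eε = 71900 · 2.9541e-03 = 212.4 MPa.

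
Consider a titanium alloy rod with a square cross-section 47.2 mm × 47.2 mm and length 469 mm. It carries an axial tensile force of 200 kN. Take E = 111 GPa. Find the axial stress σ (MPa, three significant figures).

A = 2228 mm².
σ = N/A = 200000/2228 = 89.77 MPa.

89.8 MPa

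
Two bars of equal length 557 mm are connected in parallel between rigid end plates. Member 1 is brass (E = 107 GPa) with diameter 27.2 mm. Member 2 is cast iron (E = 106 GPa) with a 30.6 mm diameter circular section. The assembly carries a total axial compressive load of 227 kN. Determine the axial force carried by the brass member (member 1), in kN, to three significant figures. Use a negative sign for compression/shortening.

-101 kN

A_1 = 581.1 mm².
A_2 = 735.4 mm².
Equal strain + equilibrium ⇒ each member carries load in proportion to AE: A₁E₁ = 62170000 N, A₂E₂ = 77950000 N, ΣAE = 140100000 N.
F₁ = P·A₁E₁/ΣAE = -227000·62170000/140100000 = -100700 N.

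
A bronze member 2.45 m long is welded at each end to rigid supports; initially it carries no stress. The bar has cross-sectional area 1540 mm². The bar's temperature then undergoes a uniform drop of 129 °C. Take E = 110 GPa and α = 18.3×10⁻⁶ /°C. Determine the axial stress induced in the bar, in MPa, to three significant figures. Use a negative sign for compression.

Free thermal expansion αLΔT = 18.3e-6 · 2450 · -129 = -5.784 mm.
The walls impose strain ε = −(-5.784)/2450 = 2.3607e-03; σ = Eε = 110000 · 2.3607e-03 = 259.7 MPa.

260 MPa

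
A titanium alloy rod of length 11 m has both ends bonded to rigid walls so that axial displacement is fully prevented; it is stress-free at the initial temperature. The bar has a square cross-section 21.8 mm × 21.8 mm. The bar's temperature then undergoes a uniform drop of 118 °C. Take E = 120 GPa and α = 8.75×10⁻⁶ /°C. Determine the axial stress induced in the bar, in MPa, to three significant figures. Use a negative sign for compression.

124 MPa

Free thermal expansion αLΔT = 8.75e-6 · 11000 · -118 = -11.36 mm.
The walls impose strain ε = −(-11.36)/11000 = 1.0325e-03; σ = Eε = 120000 · 1.0325e-03 = 123.9 MPa.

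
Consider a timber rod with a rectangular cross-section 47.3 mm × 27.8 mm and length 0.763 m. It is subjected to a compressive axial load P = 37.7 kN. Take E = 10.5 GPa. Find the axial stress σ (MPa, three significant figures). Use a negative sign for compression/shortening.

A = 1315 mm².
σ = N/A = -37700/1315 = -28.67 MPa.

-28.7 MPa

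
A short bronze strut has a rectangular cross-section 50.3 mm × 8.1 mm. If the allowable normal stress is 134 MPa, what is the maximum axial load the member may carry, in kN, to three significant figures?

54.6 kN

A = 407.4 mm².
P_max = σ_allow · A = 134 · 407.4 = 54600 N = 54.6 kN.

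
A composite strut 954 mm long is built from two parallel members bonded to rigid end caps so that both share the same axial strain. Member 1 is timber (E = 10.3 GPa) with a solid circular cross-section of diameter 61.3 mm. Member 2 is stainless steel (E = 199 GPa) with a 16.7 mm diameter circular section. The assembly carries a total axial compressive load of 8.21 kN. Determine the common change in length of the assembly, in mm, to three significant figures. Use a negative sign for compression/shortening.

A_1 = 2951 mm².
A_2 = 219 mm².
Equal strain + equilibrium ⇒ each member carries load in proportion to AE: A₁E₁ = 30400000 N, A₂E₂ = 43590000 N, ΣAE = 73990000 N.
δ = PL/ΣAE = -8210·954/73990000 = -0.1059 mm.

-0.106 mm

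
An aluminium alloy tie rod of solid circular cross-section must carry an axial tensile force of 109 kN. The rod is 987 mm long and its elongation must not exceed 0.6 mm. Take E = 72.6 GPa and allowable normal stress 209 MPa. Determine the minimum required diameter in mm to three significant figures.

Required area A ≥ P/σ_allow = 109000/209 = 521.5 mm².
For a solid circular section, d ≥ √(4A/π) = 25.77 mm.
Elongation limit: A ≥ PL/(Eδ_allow) = 109000·987/(72600·0.6) = 2470 mm² ⇒ d ≥ 56.08 mm.
The elongation limit governs.

56.1 mm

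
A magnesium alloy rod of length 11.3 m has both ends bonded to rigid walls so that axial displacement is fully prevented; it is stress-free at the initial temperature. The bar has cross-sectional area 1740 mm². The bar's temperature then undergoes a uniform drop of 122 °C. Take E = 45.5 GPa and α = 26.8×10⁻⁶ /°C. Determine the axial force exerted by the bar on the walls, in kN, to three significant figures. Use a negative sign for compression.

259 kN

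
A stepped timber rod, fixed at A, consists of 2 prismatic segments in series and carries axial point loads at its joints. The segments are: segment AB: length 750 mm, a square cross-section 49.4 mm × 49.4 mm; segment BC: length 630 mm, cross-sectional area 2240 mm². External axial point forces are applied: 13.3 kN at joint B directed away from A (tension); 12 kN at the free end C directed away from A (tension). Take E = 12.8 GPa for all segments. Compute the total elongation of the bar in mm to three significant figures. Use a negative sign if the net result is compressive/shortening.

Internal axial forces (sectioning from the free end, tension +): N_BC = 12 kN, N_AB = 25.3 kN.
A_AB = 2440 mm².
δ_AB = 25300·750/(2440·12800) = 0.6075 mm
δ_BC = 12000·630/(2240·12800) = 0.2637 mm
δ = Σδ_i = 0.8711 mm.

0.871 mm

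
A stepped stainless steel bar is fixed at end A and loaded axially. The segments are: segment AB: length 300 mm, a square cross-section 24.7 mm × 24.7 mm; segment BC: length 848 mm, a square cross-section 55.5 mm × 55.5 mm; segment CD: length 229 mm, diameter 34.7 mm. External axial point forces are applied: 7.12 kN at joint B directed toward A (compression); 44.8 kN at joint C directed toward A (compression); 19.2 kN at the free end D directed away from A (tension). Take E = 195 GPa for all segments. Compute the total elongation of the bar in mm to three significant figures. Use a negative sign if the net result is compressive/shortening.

-0.0948 mm

Internal axial forces (sectioning from the free end, tension +): N_CD = 19.2 kN, N_BC = -25.6 kN, N_AB = -32.72 kN.
A_AB = 610.1 mm².
A_BC = 3080 mm².
A_CD = 945.7 mm².
δ_AB = -32720·300/(610.1·195000) = -0.08251 mm
δ_BC = -25600·848/(3080·195000) = -0.03614 mm
δ_CD = 19200·229/(945.7·195000) = 0.02384 mm
δ = Σδ_i = -0.09481 mm.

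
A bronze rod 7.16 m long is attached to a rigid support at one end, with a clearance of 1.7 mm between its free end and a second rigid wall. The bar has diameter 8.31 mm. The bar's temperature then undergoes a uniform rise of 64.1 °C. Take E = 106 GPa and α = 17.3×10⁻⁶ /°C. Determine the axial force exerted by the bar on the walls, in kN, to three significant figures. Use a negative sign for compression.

Free thermal expansion αLΔT = 17.3e-6 · 7160 · 64.1 = 7.94 mm.
The walls engage after the gap closes; constrained expansion = 7.94 − 1.7 = 6.24 mm.
The walls impose strain ε = −(6.24)/7160 = -8.7150e-04; σ = Eε = 106000 · -8.7150e-04 = -92.38 MPa.
Wall reaction R = σ·A = -92.38·54.24 = -5010 N = -5.01 kN.

-5.01 kN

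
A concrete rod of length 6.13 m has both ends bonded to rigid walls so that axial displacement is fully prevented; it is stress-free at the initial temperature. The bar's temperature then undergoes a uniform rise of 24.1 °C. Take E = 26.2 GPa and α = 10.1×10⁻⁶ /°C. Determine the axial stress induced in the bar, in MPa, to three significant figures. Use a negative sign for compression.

Free thermal expansion αLΔT = 10.1e-6 · 6130 · 24.1 = 1.492 mm.
The walls impose strain ε = −(1.492)/6130 = -2.4341e-04; σ = Eε = 26200 · -2.4341e-04 = -6.377 MPa.

-6.38 MPa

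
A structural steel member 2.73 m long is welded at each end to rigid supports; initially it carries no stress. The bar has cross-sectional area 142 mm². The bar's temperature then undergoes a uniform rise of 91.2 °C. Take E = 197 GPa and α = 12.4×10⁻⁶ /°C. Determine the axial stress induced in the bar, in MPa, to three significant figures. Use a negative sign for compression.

Free thermal expansion αLΔT = 12.4e-6 · 2730 · 91.2 = 3.087 mm.
The walls impose strain ε = −(3.087)/2730 = -1.1309e-03; σ = Eε = 197000 · -1.1309e-03 = -222.8 MPa.

-223 MPa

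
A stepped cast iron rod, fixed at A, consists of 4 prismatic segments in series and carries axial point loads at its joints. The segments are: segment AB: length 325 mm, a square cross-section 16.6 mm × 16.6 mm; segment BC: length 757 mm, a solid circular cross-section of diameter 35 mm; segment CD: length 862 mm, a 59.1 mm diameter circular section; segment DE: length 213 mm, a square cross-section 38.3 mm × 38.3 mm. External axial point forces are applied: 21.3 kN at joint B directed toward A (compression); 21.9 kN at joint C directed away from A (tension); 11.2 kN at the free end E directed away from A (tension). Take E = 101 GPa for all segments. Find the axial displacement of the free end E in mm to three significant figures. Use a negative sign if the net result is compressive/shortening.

Internal axial forces (sectioning from the free end, tension +): N_DE = 11.2 kN, N_CD = 11.2 kN, N_BC = 33.1 kN, N_AB = 11.8 kN.
A_AB = 275.6 mm².
A_BC = 962.1 mm².
A_CD = 2743 mm².
A_DE = 1467 mm².
δ_AB = 11800·325/(275.6·101000) = 0.1378 mm
δ_BC = 33100·757/(962.1·101000) = 0.2579 mm
δ_CD = 11200·862/(2743·101000) = 0.03484 mm
δ_DE = 11200·213/(1467·101000) = 0.0161 mm
δ = Σδ_i = 0.4466 mm.

0.447 mm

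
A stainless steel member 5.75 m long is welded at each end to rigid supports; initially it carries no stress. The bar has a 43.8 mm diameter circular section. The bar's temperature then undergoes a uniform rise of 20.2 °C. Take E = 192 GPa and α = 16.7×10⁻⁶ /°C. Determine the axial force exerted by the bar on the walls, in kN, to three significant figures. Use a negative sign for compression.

-97.6 kN

Free thermal expansion αLΔT = 16.7e-6 · 5750 · 20.2 = 1.94 mm.
The walls impose strain ε = −(1.94)/5750 = -3.3734e-04; σ = Eε = 192000 · -3.3734e-04 = -64.77 MPa.
Wall reaction R = σ·A = -64.77·1507 = -97590 N = -97.59 kN.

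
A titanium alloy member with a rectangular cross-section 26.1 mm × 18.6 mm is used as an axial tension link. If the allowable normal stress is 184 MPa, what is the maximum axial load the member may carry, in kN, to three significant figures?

A = 485.5 mm².
P_max = σ_allow · A = 184 · 485.5 = 89320 N = 89.32 kN.

89.3 kN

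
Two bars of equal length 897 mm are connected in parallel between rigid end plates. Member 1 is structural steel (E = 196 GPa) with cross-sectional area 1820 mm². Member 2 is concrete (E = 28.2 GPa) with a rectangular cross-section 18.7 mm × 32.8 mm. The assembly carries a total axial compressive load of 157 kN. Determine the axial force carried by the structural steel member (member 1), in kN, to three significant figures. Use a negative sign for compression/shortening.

-150 kN

A_2 = 613.4 mm².
Equal strain + equilibrium ⇒ each member carries load in proportion to AE: A₁E₁ = 356700000 N, A₂E₂ = 17300000 N, ΣAE = 374000000 N.
F₁ = P·A₁E₁/ΣAE = -157000·356700000/374000000 = -149700 N.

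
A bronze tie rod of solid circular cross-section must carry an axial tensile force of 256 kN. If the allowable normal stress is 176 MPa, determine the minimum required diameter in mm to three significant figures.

Required area A ≥ P/σ_allow = 256000/176 = 1455 mm².
For a solid circular section, d ≥ √(4A/π) = 43.03 mm.

43.0 mm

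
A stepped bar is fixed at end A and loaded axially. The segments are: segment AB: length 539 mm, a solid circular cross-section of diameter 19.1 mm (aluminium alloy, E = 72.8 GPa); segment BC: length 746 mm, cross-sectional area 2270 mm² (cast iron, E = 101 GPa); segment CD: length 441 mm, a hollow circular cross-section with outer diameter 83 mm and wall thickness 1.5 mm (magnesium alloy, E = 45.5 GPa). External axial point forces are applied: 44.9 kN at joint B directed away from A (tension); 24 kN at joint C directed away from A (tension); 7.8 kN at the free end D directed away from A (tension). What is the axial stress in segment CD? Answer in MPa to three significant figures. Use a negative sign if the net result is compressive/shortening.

Internal axial forces (sectioning from the free end, tension +): N_CD = 7.8 kN, N_BC = 31.8 kN, N_AB = 76.7 kN.
A_CD = 384.1 mm².
σ_CD = N_CD/A_CD = 7800/384.1 = 20.31 MPa.

20.3 MPa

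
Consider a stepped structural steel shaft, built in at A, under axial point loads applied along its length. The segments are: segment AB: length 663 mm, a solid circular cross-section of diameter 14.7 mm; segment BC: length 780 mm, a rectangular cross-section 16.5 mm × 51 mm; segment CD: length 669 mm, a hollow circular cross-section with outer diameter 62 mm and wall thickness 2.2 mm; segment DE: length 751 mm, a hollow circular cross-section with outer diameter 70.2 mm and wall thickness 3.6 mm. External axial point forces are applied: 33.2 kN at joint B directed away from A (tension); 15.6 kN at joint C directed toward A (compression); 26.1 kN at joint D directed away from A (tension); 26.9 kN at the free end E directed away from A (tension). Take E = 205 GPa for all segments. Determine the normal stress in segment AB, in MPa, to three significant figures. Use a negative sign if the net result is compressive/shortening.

416 MPa

Internal axial forces (sectioning from the free end, tension +): N_DE = 26.9 kN, N_CD = 53 kN, N_BC = 37.4 kN, N_AB = 70.6 kN.
A_AB = 169.7 mm².
σ_AB = N_AB/A_AB = 70600/169.7 = 416 MPa.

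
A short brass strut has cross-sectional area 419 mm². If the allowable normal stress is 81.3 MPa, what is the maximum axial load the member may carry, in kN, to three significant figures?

P_max = σ_allow · A = 81.3 · 419 = 34060 N = 34.06 kN.

34.1 kN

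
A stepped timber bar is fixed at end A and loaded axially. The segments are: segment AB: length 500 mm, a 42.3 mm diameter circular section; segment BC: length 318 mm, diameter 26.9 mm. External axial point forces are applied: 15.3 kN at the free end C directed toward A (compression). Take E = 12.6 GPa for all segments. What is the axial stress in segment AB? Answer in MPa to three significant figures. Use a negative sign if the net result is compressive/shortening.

Internal axial forces (sectioning from the free end, tension +): N_BC = -15.3 kN, N_AB = -15.3 kN.
A_AB = 1405 mm².
σ_AB = N_AB/A_AB = -15300/1405 = -10.89 MPa.

-10.9 MPa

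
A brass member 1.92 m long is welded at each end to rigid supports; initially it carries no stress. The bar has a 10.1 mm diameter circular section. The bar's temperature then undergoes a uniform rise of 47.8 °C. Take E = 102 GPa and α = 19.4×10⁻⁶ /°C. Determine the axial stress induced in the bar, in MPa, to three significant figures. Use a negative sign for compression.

Free thermal expansion αLΔT = 19.4e-6 · 1920 · 47.8 = 1.78 mm.
The walls impose strain ε = −(1.78)/1920 = -9.2732e-04; σ = Eε = 102000 · -9.2732e-04 = -94.59 MPa.

-94.6 MPa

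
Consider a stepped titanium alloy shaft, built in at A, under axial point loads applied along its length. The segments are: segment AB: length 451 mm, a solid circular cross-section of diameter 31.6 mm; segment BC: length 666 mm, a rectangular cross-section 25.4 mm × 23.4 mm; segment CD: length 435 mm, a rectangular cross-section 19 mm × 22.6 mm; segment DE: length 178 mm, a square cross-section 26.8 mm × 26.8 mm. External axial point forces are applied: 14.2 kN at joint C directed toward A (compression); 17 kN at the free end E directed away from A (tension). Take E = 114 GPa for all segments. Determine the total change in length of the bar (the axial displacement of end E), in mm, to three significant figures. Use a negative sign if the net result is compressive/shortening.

Internal axial forces (sectioning from the free end, tension +): N_DE = 17 kN, N_CD = 17 kN, N_BC = 2.8 kN, N_AB = 2.8 kN.
A_AB = 784.3 mm².
A_BC = 594.4 mm².
A_CD = 429.4 mm².
A_DE = 718.2 mm².
δ_AB = 2800·451/(784.3·114000) = 0.01412 mm
δ_BC = 2800·666/(594.4·114000) = 0.02752 mm
δ_CD = 17000·435/(429.4·114000) = 0.1511 mm
δ_DE = 17000·178/(718.2·114000) = 0.03696 mm
δ = Σδ_i = 0.2297 mm.

0.230 mm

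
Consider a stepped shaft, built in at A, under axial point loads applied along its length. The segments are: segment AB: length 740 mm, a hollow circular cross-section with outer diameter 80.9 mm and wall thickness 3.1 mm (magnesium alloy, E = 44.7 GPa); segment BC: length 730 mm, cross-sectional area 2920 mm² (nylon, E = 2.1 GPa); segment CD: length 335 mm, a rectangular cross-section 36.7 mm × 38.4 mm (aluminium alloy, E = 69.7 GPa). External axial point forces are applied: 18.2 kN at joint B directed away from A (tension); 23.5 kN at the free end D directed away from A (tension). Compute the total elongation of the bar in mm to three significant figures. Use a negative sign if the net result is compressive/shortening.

3.79 mm

Internal axial forces (sectioning from the free end, tension +): N_CD = 23.5 kN, N_BC = 23.5 kN, N_AB = 41.7 kN.
A_AB = 757.7 mm².
A_CD = 1409 mm².
δ_AB = 41700·740/(757.7·44700) = 0.9111 mm
δ_BC = 23500·730/(2920·2100) = 2.798 mm
δ_CD = 23500·335/(1409·69700) = 0.08015 mm
δ = Σδ_i = 3.789 mm.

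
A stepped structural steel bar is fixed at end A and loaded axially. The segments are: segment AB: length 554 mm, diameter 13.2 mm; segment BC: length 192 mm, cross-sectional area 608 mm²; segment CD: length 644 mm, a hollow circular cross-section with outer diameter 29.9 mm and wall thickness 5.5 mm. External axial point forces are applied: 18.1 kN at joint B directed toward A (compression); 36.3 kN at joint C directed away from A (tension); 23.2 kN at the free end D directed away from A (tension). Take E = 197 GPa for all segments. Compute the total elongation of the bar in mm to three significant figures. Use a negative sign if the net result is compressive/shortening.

1.13 mm

Internal axial forces (sectioning from the free end, tension +): N_CD = 23.2 kN, N_BC = 59.5 kN, N_AB = 41.4 kN.
A_AB = 136.8 mm².
A_CD = 421.6 mm².
δ_AB = 41400·554/(136.8·197000) = 0.8508 mm
δ_BC = 59500·192/(608·197000) = 0.09538 mm
δ_CD = 23200·644/(421.6·197000) = 0.1799 mm
δ = Σδ_i = 1.126 mm.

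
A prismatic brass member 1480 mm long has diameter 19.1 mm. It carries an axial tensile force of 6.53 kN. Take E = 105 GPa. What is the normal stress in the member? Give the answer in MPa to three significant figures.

22.8 MPa

A = 286.5 mm².
σ = N/A = 6530/286.5 = 22.79 MPa.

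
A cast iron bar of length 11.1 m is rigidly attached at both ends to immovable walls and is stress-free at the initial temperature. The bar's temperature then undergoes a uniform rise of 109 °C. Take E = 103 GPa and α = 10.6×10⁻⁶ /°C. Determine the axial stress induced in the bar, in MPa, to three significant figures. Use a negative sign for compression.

-119 MPa

Free thermal expansion αLΔT = 10.6e-6 · 11100 · 109 = 12.82 mm.
The walls impose strain ε = −(12.82)/11100 = -1.1554e-03; σ = Eε = 103000 · -1.1554e-03 = -119 MPa.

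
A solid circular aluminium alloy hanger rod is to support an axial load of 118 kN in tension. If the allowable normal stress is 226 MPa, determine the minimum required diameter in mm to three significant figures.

Required area A ≥ P/σ_allow = 118000/226 = 522.1 mm².
For a solid circular section, d ≥ √(4A/π) = 25.78 mm.

25.8 mm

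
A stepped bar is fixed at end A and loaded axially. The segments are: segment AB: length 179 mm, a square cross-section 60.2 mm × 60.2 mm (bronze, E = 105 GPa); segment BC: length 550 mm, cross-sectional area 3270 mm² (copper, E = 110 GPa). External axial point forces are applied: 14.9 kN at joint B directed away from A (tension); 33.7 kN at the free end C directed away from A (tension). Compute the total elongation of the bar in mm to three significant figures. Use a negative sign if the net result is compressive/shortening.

Internal axial forces (sectioning from the free end, tension +): N_BC = 33.7 kN, N_AB = 48.6 kN.
A_AB = 3624 mm².
δ_AB = 48600·179/(3624·105000) = 0.02286 mm
δ_BC = 33700·550/(3270·110000) = 0.05153 mm
δ = Σδ_i = 0.07439 mm.

0.0744 mm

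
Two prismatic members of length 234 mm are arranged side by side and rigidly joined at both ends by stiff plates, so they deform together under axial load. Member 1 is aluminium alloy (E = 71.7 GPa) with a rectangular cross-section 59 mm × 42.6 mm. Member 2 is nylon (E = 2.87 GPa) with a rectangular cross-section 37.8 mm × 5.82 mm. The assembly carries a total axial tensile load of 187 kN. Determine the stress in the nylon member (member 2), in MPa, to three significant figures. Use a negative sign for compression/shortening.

2.97 MPa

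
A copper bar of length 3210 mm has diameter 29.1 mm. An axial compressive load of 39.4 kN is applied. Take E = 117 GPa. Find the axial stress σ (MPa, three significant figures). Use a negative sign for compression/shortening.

A = 665.1 mm².
σ = N/A = -39400/665.1 = -59.24 MPa.

-59.2 MPa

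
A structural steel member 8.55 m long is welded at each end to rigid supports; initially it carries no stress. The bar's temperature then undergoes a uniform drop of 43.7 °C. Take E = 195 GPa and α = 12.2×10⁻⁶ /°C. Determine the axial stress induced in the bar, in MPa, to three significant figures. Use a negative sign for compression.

Free thermal expansion αLΔT = 12.2e-6 · 8550 · -43.7 = -4.558 mm.
The walls impose strain ε = −(-4.558)/8550 = 5.3314e-04; σ = Eε = 195000 · 5.3314e-04 = 104 MPa.

104 MPa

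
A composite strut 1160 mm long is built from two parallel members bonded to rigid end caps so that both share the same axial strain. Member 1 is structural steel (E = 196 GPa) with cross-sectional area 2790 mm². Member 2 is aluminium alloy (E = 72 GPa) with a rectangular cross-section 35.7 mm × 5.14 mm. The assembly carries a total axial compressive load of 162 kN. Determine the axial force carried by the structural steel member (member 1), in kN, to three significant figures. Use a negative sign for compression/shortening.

A_2 = 183.5 mm².
Equal strain + equilibrium ⇒ each member carries load in proportion to AE: A₁E₁ = 546800000 N, A₂E₂ = 13210000 N, ΣAE = 560100000 N.
F₁ = P·A₁E₁/ΣAE = -162000·546800000/560100000 = -158200 N.

-158 kN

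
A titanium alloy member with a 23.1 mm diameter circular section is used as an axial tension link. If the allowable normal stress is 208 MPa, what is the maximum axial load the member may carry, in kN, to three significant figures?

87.2 kN

A = 419.1 mm².
P_max = σ_allow · A = 208 · 419.1 = 87170 N = 87.17 kN.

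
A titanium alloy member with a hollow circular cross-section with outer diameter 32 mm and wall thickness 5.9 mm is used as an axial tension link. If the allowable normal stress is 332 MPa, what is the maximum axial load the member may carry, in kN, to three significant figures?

161 kN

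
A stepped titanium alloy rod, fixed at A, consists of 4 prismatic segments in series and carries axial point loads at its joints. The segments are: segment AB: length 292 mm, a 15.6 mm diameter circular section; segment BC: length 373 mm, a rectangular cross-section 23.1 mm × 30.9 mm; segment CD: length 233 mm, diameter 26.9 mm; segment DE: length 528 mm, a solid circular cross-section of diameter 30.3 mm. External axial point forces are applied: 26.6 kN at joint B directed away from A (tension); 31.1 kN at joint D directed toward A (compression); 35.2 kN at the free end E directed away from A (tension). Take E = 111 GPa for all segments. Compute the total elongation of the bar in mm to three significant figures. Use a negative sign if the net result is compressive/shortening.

0.689 mm

Internal axial forces (sectioning from the free end, tension +): N_DE = 35.2 kN, N_CD = 4.1 kN, N_BC = 4.1 kN, N_AB = 30.7 kN.
A_AB = 191.1 mm².
A_BC = 713.8 mm².
A_CD = 568.3 mm².
A_DE = 721.1 mm².
δ_AB = 30700·292/(191.1·111000) = 0.4225 mm
δ_BC = 4100·373/(713.8·111000) = 0.0193 mm
δ_CD = 4100·233/(568.3·111000) = 0.01514 mm
δ_DE = 35200·528/(721.1·111000) = 0.2322 mm
δ = Σδ_i = 0.6892 mm.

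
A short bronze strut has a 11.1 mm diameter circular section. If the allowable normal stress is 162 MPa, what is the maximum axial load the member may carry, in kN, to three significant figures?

15.7 kN

A = 96.77 mm².
P_max = σ_allow · A = 162 · 96.77 = 15680 N = 15.68 kN.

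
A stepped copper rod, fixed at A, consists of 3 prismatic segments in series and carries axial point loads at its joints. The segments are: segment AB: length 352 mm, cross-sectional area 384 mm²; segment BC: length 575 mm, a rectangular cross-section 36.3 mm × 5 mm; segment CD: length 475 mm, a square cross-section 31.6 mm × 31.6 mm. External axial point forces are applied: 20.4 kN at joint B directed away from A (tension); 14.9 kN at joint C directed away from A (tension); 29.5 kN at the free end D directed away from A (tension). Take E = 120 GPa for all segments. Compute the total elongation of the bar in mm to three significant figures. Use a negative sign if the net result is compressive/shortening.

1.78 mm

Internal axial forces (sectioning from the free end, tension +): N_CD = 29.5 kN, N_BC = 44.4 kN, N_AB = 64.8 kN.
A_BC = 181.5 mm².
A_CD = 998.6 mm².
δ_AB = 64800·352/(384·120000) = 0.495 mm
δ_BC = 44400·575/(181.5·120000) = 1.172 mm
δ_CD = 29500·475/(998.6·120000) = 0.1169 mm
δ = Σδ_i = 1.784 mm.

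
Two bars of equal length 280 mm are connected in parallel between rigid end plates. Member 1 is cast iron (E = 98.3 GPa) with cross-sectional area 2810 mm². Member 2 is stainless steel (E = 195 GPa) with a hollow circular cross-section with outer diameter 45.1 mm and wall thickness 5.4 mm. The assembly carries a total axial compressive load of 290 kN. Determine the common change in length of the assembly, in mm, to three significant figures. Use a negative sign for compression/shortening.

-0.199 mm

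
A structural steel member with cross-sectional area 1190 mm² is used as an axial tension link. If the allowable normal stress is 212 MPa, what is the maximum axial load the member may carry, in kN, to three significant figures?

P_max = σ_allow · A = 212 · 1190 = 252300 N = 252.3 kN.

252 kN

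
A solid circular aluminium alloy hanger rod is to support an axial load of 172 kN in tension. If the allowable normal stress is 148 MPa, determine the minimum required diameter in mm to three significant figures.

Required area A ≥ P/σ_allow = 172000/148 = 1162 mm².
For a solid circular section, d ≥ √(4A/π) = 38.47 mm.

38.5 mm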